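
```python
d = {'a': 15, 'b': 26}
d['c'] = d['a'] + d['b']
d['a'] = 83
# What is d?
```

After line 1: d = {'a': 15, 'b': 26}
After line 2 (d['c'] = 15 + 26): d = {'a': 15, 'b': 26, 'c': 41}
After line 3: d = {'a': 83, 'b': 26, 'c': 41}

{'a': 83, 'b': 26, 'c': 41}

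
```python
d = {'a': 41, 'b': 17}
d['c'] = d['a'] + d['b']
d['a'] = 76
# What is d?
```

After line 1: d = {'a': 41, 'b': 17}
After line 2 (d['c'] = 41 + 17): d = {'a': 41, 'b': 17, 'c': 58}
After line 3: d = {'a': 76, 'b': 17, 'c': 58}

{'a': 76, 'b': 17, 'c': 58}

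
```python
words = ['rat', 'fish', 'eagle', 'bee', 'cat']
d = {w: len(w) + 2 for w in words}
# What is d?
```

{'rat': 5, 'fish': 6, 'eagle': 7, 'bee': 5, 'cat': 5}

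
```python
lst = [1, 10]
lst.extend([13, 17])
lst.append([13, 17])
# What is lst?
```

After line 1: lst = [1, 10]
After line 2 (extend unpacks [13, 17]): lst = [1, 10, 13, 17]
After line 3 (append adds [13, 17] as single element): lst = [1, 10, 13, 17, [13, 17]]

[1, 10, 13, 17, [13, 17]]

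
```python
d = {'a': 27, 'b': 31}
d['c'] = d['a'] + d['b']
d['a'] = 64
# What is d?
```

After line 1: d = {'a': 27, 'b': 31}
After line 2 (d['c'] = 27 + 31): d = {'a': 27, 'b': 31, 'c': 58}
After line 3: d = {'a': 64, 'b': 31, 'c': 58}

{'a': 64, 'b': 31, 'c': 58}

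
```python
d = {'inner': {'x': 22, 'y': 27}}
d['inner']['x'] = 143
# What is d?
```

After line 1: d = {'inner': {'x': 22, 'y': 27}}
After line 2 (inner x overwritten): d = {'inner': {'x': 143, 'y': 27}}

{'inner': {'x': 143, 'y': 27}}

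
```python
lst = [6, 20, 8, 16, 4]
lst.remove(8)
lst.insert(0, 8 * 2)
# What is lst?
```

After line 1: lst = [6, 20, 8, 16, 4]
After line 2 (remove first 8): lst = [6, 20, 16, 4]
After line 3 (insert 16 at index 0): lst = [16, 6, 20, 16, 4]

[16, 6, 20, 16, 4]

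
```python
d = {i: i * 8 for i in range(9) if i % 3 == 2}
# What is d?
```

{2: 16, 5: 40, 8: 64}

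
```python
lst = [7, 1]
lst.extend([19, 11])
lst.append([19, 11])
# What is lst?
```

After line 1: lst = [7, 1]
After line 2 (extend unpacks [19, 11]): lst = [7, 1, 19, 11]
After line 3 (append adds [19, 11] as single element): lst = [7, 1, 19, 11, [19, 11]]

[7, 1, 19, 11, [19, 11]]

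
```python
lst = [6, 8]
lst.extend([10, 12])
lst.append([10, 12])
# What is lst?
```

After line 1: lst = [6, 8]
After line 2 (extend unpacks [10, 12]): lst = [6, 8, 10, 12]
After line 3 (append adds [10, 12] as single element): lst = [6, 8, 10, 12, [10, 12]]

[6, 8, 10, 12, [10, 12]]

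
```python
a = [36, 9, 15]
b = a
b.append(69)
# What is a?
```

After line 1: a = [36, 9, 15]
After line 2 (b = a is an alias, same object): a = [36, 9, 15], b = [36, 9, 15]
After line 3 (b.append mutates the shared list): a = [36, 9, 15, 69], b = [36, 9, 15, 69]

[36, 9, 15, 69]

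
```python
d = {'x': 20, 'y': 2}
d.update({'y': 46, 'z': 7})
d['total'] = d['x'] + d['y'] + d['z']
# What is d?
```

After line 1: d = {'x': 20, 'y': 2}
After line 2 (y overwritten, z added): d = {'x': 20, 'y': 46, 'z': 7}
After line 3 (total = 20 + 46 + 7 = 73): d = {'x': 20, 'y': 46, 'z': 7, 'total': 73}

{'x': 20, 'y': 46, 'z': 7, 'total': 73}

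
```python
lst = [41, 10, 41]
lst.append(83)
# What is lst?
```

[41, 10, 41, 83]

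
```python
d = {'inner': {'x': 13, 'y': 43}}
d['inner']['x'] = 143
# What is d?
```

After line 1: d = {'inner': {'x': 13, 'y': 43}}
After line 2 (inner x overwritten): d = {'inner': {'x': 143, 'y': 43}}

{'inner': {'x': 143, 'y': 43}}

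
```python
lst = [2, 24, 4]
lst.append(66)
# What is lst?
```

[2, 24, 4, 66]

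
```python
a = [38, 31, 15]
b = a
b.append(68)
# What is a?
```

After line 1: a = [38, 31, 15]
After line 2 (b = a is an alias, same object): a = [38, 31, 15], b = [38, 31, 15]
After line 3 (b.append mutates the shared list): a = [38, 31, 15, 68], b = [38, 31, 15, 68]

[38, 31, 15, 68]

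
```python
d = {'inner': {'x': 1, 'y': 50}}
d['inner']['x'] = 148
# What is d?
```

After line 1: d = {'inner': {'x': 1, 'y': 50}}
After line 2 (inner x overwritten): d = {'inner': {'x': 148, 'y': 50}}

{'inner': {'x': 148, 'y': 50}}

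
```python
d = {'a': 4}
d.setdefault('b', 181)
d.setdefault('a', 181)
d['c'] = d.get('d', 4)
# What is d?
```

After line 1: d = {'a': 4}
After line 2 (setdefault adds 'b'=181): d = {'a': 4, 'b': 181}
After line 3 (setdefault 'a' no-op, already exists): d = {'a': 4, 'b': 181}
After line 4 (get('d', 4) returns default since 'd' not in d): d = {'a': 4, 'b': 181, 'c': 4}

{'a': 4, 'b': 181, 'c': 4}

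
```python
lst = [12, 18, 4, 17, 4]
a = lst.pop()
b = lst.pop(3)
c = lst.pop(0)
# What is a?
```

After line 1: lst = [12, 18, 4, 17, 4]
After line 2 (pop() -> a = 4): lst = [12, 18, 4, 17]
After line 3 (pop(3) -> b = 17): lst = [12, 18, 4]
After line 4 (pop(0) -> c = 12): lst = [18, 4]

4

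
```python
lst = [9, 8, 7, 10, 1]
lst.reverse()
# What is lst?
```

[1, 10, 7, 8, 9]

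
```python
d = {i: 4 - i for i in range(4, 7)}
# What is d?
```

{4: 0, 5: -1, 6: -2}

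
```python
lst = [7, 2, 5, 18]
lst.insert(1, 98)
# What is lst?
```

[7, 98, 2, 5, 18]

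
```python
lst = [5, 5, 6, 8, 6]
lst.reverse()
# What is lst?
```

[6, 8, 6, 5, 5]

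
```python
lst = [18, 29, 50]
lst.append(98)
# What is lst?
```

[18, 29, 50, 98]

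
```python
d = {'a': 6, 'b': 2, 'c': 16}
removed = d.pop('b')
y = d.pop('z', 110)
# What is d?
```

After line 1: d = {'a': 6, 'b': 2, 'c': 16}
After line 2 (pop 'b' returns 2): d = {'a': 6, 'c': 16}, removed = 2
After line 3 (pop 'z' missing, returns default 110): d = {'a': 6, 'c': 16}, y = 110

{'a': 6, 'c': 16}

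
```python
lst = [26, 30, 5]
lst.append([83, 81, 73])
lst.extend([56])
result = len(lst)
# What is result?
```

After line 1: lst = [26, 30, 5]
After line 2 (append adds [83, 81, 73] as single element): lst = [26, 30, 5, [83, 81, 73]]
After line 3 (extend unpacks [56], adds 56): lst = [26, 30, 5, [83, 81, 73], 56]
After line 4: result = len(lst) = 5

5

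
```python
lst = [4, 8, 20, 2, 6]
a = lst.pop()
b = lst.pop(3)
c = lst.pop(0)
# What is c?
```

After line 1: lst = [4, 8, 20, 2, 6]
After line 2 (pop() -> a = 6): lst = [4, 8, 20, 2]
After line 3 (pop(3) -> b = 2): lst = [4, 8, 20]
After line 4 (pop(0) -> c = 4): lst = [8, 20]

4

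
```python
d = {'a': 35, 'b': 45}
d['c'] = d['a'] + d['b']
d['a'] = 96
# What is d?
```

After line 1: d = {'a': 35, 'b': 45}
After line 2 (d['c'] = 35 + 45): d = {'a': 35, 'b': 45, 'c': 80}
After line 3: d = {'a': 96, 'b': 45, 'c': 80}

{'a': 96, 'b': 45, 'c': 80}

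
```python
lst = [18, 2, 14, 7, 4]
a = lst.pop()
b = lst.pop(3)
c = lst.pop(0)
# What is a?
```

After line 1: lst = [18, 2, 14, 7, 4]
After line 2 (pop() -> a = 4): lst = [18, 2, 14, 7]
After line 3 (pop(3) -> b = 7): lst = [18, 2, 14]
After line 4 (pop(0) -> c = 18): lst = [2, 14]

4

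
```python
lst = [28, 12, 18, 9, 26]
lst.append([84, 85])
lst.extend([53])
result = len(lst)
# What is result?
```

After line 1: lst = [28, 12, 18, 9, 26]
After line 2 (append adds [84, 85] as single element): lst = [28, 12, 18, 9, 26, [84, 85]]
After line 3 (extend unpacks [53], adds 53): lst = [28, 12, 18, 9, 26, [84, 85], 53]
After line 4: result = len(lst) = 7

7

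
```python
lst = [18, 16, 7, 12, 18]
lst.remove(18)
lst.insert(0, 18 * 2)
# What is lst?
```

After line 1: lst = [18, 16, 7, 12, 18]
After line 2 (remove first 18): lst = [16, 7, 12, 18]
After line 3 (insert 36 at index 0): lst = [36, 16, 7, 12, 18]

[36, 16, 7, 12, 18]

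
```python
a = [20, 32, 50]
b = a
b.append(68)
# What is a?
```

After line 1: a = [20, 32, 50]
After line 2 (b = a is an alias, same object): a = [20, 32, 50], b = [20, 32, 50]
After line 3 (b.append mutates the shared list): a = [20, 32, 50, 68], b = [20, 32, 50, 68]

[20, 32, 50, 68]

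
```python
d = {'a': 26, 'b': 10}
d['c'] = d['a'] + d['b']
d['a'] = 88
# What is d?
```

After line 1: d = {'a': 26, 'b': 10}
After line 2 (d['c'] = 26 + 10): d = {'a': 26, 'b': 10, 'c': 36}
After line 3: d = {'a': 88, 'b': 10, 'c': 36}

{'a': 88, 'b': 10, 'c': 36}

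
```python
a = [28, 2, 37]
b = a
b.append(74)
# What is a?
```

After line 1: a = [28, 2, 37]
After line 2 (b = a is an alias, same object): a = [28, 2, 37], b = [28, 2, 37]
After line 3 (b.append mutates the shared list): a = [28, 2, 37, 74], b = [28, 2, 37, 74]

[28, 2, 37, 74]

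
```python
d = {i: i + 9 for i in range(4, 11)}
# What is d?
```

{4: 13, 5: 14, 6: 15, 7: 16, 8: 17, 9: 18, 10: 19}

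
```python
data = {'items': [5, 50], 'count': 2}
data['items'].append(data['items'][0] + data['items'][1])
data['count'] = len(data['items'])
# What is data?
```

After line 1: data = {'items': [5, 50], 'count': 2}
After line 2 (append 5 + 50 = 55): data = {'items': [5, 50, 55], 'count': 2}
After line 3 (count = len(items) = 3): data = {'items': [5, 50, 55], 'count': 3}

{'items': [5, 50, 55], 'count': 3}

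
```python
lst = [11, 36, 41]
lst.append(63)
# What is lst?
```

[11, 36, 41, 63]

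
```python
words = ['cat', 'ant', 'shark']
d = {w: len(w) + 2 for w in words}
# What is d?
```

{'cat': 5, 'ant': 5, 'shark': 7}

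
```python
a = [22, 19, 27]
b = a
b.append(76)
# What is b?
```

After line 1: a = [22, 19, 27]
After line 2 (b = a is an alias, same object): a = [22, 19, 27], b = [22, 19, 27]
After line 3 (b.append mutates the shared list): a = [22, 19, 27, 76], b = [22, 19, 27, 76]

[22, 19, 27, 76]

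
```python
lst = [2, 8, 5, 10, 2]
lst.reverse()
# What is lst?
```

[2, 10, 5, 8, 2]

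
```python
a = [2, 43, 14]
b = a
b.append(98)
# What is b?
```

After line 1: a = [2, 43, 14]
After line 2 (b = a is an alias, same object): a = [2, 43, 14], b = [2, 43, 14]
After line 3 (b.append mutates the shared list): a = [2, 43, 14, 98], b = [2, 43, 14, 98]

[2, 43, 14, 98]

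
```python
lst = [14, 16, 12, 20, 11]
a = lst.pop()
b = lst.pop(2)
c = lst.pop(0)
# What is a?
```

After line 1: lst = [14, 16, 12, 20, 11]
After line 2 (pop() -> a = 11): lst = [14, 16, 12, 20]
After line 3 (pop(2) -> b = 12): lst = [14, 16, 20]
After line 4 (pop(0) -> c = 14): lst = [16, 20]

11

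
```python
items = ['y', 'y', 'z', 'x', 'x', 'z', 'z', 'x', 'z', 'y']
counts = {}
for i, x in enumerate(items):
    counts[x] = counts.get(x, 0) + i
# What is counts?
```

Initial: counts = {}, items = ['y', 'y', 'z', 'x', 'x', 'z', 'z', 'x', 'z', 'y']
i=0, x='y': counts = {'y': 0}
i=1, x='y': counts = {'y': 1}
i=2, x='z': counts = {'y': 1, 'z': 2}
i=3, x='x': counts = {'y': 1, 'z': 2, 'x': 3}
i=4, x='x': counts = {'y': 1, 'z': 2, 'x': 7}
i=5, x='z': counts = {'y': 1, 'z': 7, 'x': 7}
i=6, x='z': counts = {'y': 1, 'z': 13, 'x': 7}
i=7, x='x': counts = {'y': 1, 'z': 13, 'x': 14}
i=8, x='z': counts = {'y': 1, 'z': 21, 'x': 14}
i=9, x='y': counts = {'y': 10, 'z': 21, 'x': 14}

{'y': 10, 'z': 21, 'x': 14}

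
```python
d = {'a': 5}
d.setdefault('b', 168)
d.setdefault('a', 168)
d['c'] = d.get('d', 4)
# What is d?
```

After line 1: d = {'a': 5}
After line 2 (setdefault adds 'b'=168): d = {'a': 5, 'b': 168}
After line 3 (setdefault 'a' no-op, already exists): d = {'a': 5, 'b': 168}
After line 4 (get('d', 4) returns default since 'd' not in d): d = {'a': 5, 'b': 168, 'c': 4}

{'a': 5, 'b': 168, 'c': 4}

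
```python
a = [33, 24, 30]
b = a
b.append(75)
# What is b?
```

After line 1: a = [33, 24, 30]
After line 2 (b = a is an alias, same object): a = [33, 24, 30], b = [33, 24, 30]
After line 3 (b.append mutates the shared list): a = [33, 24, 30, 75], b = [33, 24, 30, 75]

[33, 24, 30, 75]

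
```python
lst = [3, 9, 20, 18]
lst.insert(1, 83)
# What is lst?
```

[3, 83, 9, 20, 18]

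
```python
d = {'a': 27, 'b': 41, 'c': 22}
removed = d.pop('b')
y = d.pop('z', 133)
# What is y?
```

After line 1: d = {'a': 27, 'b': 41, 'c': 22}
After line 2 (pop 'b' returns 41): d = {'a': 27, 'c': 22}, removed = 41
After line 3 (pop 'z' missing, returns default 133): d = {'a': 27, 'c': 22}, y = 133

133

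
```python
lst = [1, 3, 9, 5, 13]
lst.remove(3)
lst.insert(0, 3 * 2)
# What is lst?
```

After line 1: lst = [1, 3, 9, 5, 13]
After line 2 (remove first 3): lst = [1, 9, 5, 13]
After line 3 (insert 6 at index 0): lst = [6, 1, 9, 5, 13]

[6, 1, 9, 5, 13]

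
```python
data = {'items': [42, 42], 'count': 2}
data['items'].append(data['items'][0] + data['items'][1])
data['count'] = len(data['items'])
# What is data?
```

After line 1: data = {'items': [42, 42], 'count': 2}
After line 2 (append 42 + 42 = 84): data = {'items': [42, 42, 84], 'count': 2}
After line 3 (count = len(items) = 3): data = {'items': [42, 42, 84], 'count': 3}

{'items': [42, 42, 84], 'count': 3}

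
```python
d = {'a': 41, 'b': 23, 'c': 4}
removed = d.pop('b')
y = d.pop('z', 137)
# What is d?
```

After line 1: d = {'a': 41, 'b': 23, 'c': 4}
After line 2 (pop 'b' returns 23): d = {'a': 41, 'c': 4}, removed = 23
After line 3 (pop 'z' missing, returns default 137): d = {'a': 41, 'c': 4}, y = 137

{'a': 41, 'c': 4}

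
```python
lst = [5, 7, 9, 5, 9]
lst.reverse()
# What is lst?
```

[9, 5, 9, 7, 5]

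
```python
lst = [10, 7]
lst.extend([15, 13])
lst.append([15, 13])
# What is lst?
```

After line 1: lst = [10, 7]
After line 2 (extend unpacks [15, 13]): lst = [10, 7, 15, 13]
After line 3 (append adds [15, 13] as single element): lst = [10, 7, 15, 13, [15, 13]]

[10, 7, 15, 13, [15, 13]]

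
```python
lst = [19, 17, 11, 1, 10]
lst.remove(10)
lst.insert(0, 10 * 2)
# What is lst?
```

After line 1: lst = [19, 17, 11, 1, 10]
After line 2 (remove first 10): lst = [19, 17, 11, 1]
After line 3 (insert 20 at index 0): lst = [20, 19, 17, 11, 1]

[20, 19, 17, 11, 1]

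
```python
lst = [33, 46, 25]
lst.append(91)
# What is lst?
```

[33, 46, 25, 91]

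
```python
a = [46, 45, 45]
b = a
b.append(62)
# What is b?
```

After line 1: a = [46, 45, 45]
After line 2 (b = a is an alias, same object): a = [46, 45, 45], b = [46, 45, 45]
After line 3 (b.append mutates the shared list): a = [46, 45, 45, 62], b = [46, 45, 45, 62]

[46, 45, 45, 62]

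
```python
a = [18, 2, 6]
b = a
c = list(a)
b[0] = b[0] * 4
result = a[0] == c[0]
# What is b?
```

After line 1: a = [18, 2, 6]
After line 2 (b = a, alias): a = [18, 2, 6], b = [18, 2, 6]
After line 3 (c = list(a) is a copy, new object): c = [18, 2, 6]
After line 4 (b[0] = 18 * 4 = 72; mutates shared a/b): a = b = [72, 2, 6], c = [18, 2, 6]
After line 5 (a[0] = 72, c[0] = 18; result = False)

[72, 2, 6]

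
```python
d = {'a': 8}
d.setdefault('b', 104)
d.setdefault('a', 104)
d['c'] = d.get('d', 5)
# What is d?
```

After line 1: d = {'a': 8}
After line 2 (setdefault adds 'b'=104): d = {'a': 8, 'b': 104}
After line 3 (setdefault 'a' no-op, already exists): d = {'a': 8, 'b': 104}
After line 4 (get('d', 5) returns default since 'd' not in d): d = {'a': 8, 'b': 104, 'c': 5}

{'a': 8, 'b': 104, 'c': 5}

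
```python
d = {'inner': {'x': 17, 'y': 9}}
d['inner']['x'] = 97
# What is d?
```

After line 1: d = {'inner': {'x': 17, 'y': 9}}
After line 2 (inner x overwritten): d = {'inner': {'x': 97, 'y': 9}}

{'inner': {'x': 97, 'y': 9}}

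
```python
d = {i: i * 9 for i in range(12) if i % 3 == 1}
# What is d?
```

{1: 9, 4: 36, 7: 63, 10: 90}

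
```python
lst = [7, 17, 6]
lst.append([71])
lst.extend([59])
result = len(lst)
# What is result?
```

After line 1: lst = [7, 17, 6]
After line 2 (append adds [71] as single element): lst = [7, 17, 6, [71]]
After line 3 (extend unpacks [59], adds 59): lst = [7, 17, 6, [71], 59]
After line 4: result = len(lst) = 5

5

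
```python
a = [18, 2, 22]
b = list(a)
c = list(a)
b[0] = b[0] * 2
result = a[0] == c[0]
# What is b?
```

After line 1: a = [18, 2, 22]
After line 2 (b = list(a), copy): a = [18, 2, 22], b = [18, 2, 22]
After line 3 (c = list(a) is a copy, new object): c = [18, 2, 22]
After line 4 (b[0] = 18 * 2 = 36; only b mutates (copy)): a = [18, 2, 22], b = [36, 2, 22], c = [18, 2, 22]
After line 5 (a[0] = 18, c[0] = 18; result = True)

[36, 2, 22]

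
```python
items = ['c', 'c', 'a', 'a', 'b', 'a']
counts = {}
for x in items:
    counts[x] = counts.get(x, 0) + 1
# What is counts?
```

Initial: counts = {}, items = ['c', 'c', 'a', 'a', 'b', 'a']
See 'c': counts = {'c': 1}
See 'c': counts = {'c': 2}
See 'a': counts = {'c': 2, 'a': 1}
See 'a': counts = {'c': 2, 'a': 2}
See 'b': counts = {'c': 2, 'a': 2, 'b': 1}
See 'a': counts = {'c': 2, 'a': 3, 'b': 1}

{'c': 2, 'a': 3, 'b': 1}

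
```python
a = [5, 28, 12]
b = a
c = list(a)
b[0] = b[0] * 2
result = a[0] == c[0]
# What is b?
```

After line 1: a = [5, 28, 12]
After line 2 (b = a, alias): a = [5, 28, 12], b = [5, 28, 12]
After line 3 (c = list(a) is a copy, new object): c = [5, 28, 12]
After line 4 (b[0] = 5 * 2 = 10; mutates shared a/b): a = b = [10, 28, 12], c = [5, 28, 12]
After line 5 (a[0] = 10, c[0] = 5; result = False)

[10, 28, 12]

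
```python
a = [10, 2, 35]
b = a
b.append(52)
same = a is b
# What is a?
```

After line 1: a = [10, 2, 35]
After line 2 (b = a is an alias, same object): a = [10, 2, 35], b = [10, 2, 35]
After line 3 (b.append mutates the shared list): a = [10, 2, 35, 52], b = [10, 2, 35, 52]
After line 4 (same = a is b; same object -> True): same = True

[10, 2, 35, 52]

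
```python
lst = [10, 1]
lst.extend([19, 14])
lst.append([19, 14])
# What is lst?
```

After line 1: lst = [10, 1]
After line 2 (extend unpacks [19, 14]): lst = [10, 1, 19, 14]
After line 3 (append adds [19, 14] as single element): lst = [10, 1, 19, 14, [19, 14]]

[10, 1, 19, 14, [19, 14]]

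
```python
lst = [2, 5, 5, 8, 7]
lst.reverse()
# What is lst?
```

[7, 8, 5, 5, 2]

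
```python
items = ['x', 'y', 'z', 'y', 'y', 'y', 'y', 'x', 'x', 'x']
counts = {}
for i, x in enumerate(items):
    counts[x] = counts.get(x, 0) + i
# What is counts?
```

Initial: counts = {}, items = ['x', 'y', 'z', 'y', 'y', 'y', 'y', 'x', 'x', 'x']
i=0, x='x': counts = {'x': 0}
i=1, x='y': counts = {'x': 0, 'y': 1}
i=2, x='z': counts = {'x': 0, 'y': 1, 'z': 2}
i=3, x='y': counts = {'x': 0, 'y': 4, 'z': 2}
i=4, x='y': counts = {'x': 0, 'y': 8, 'z': 2}
i=5, x='y': counts = {'x': 0, 'y': 13, 'z': 2}
i=6, x='y': counts = {'x': 0, 'y': 19, 'z': 2}
i=7, x='x': counts = {'x': 7, 'y': 19, 'z': 2}
i=8, x='x': counts = {'x': 15, 'y': 19, 'z': 2}
i=9, x='x': counts = {'x': 24, 'y': 19, 'z': 2}

{'x': 24, 'y': 19, 'z': 2}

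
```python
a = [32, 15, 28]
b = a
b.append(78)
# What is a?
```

After line 1: a = [32, 15, 28]
After line 2 (b = a is an alias, same object): a = [32, 15, 28], b = [32, 15, 28]
After line 3 (b.append mutates the shared list): a = [32, 15, 28, 78], b = [32, 15, 28, 78]

[32, 15, 28, 78]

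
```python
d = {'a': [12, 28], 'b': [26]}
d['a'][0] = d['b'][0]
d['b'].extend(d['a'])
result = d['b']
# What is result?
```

After line 1: d = {'a': [12, 28], 'b': [26]}
After line 2 (a[0] = b[0] = 26): d = {'a': [26, 28], 'b': [26]}
After line 3 (b.extend(a) appends [26, 28]): d = {'a': [26, 28], 'b': [26, 26, 28]}
After line 4: result = d['b'] = [26, 26, 28]

[26, 26, 28]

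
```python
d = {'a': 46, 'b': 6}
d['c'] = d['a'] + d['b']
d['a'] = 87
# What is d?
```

After line 1: d = {'a': 46, 'b': 6}
After line 2 (d['c'] = 46 + 6): d = {'a': 46, 'b': 6, 'c': 52}
After line 3: d = {'a': 87, 'b': 6, 'c': 52}

{'a': 87, 'b': 6, 'c': 52}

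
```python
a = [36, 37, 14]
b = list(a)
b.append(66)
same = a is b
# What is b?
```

After line 1: a = [36, 37, 14]
After line 2 (b = list(a) is a shallow copy, new object): a = [36, 37, 14], b = [36, 37, 14]
After line 3 (append only mutates b): a = [36, 37, 14], b = [36, 37, 14, 66]
After line 4 (same = a is b; different objects -> False): same = False

[36, 37, 14, 66]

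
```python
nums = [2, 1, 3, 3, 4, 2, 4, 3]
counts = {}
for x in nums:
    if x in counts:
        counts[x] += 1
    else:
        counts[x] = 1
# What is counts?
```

Initial: counts = {}, nums = [2, 1, 3, 3, 4, 2, 4, 3]
See 2: counts = {2: 1}
See 1: counts = {2: 1, 1: 1}
See 3: counts = {2: 1, 1: 1, 3: 1}
See 3: counts = {2: 1, 1: 1, 3: 2}
See 4: counts = {2: 1, 1: 1, 3: 2, 4: 1}
See 2: counts = {2: 2, 1: 1, 3: 2, 4: 1}
See 4: counts = {2: 2, 1: 1, 3: 2, 4: 2}
See 3: counts = {2: 2, 1: 1, 3: 3, 4: 2}

{2: 2, 1: 1, 3: 3, 4: 2}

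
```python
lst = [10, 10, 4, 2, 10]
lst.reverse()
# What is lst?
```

[10, 2, 4, 10, 10]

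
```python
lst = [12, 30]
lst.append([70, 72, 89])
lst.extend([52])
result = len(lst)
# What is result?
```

After line 1: lst = [12, 30]
After line 2 (append adds [70, 72, 89] as single element): lst = [12, 30, [70, 72, 89]]
After line 3 (extend unpacks [52], adds 52): lst = [12, 30, [70, 72, 89], 52]
After line 4: result = len(lst) = 4

4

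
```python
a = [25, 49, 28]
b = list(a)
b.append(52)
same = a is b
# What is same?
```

After line 1: a = [25, 49, 28]
After line 2 (b = list(a) is a shallow copy, new object): a = [25, 49, 28], b = [25, 49, 28]
After line 3 (append only mutates b): a = [25, 49, 28], b = [25, 49, 28, 52]
After line 4 (same = a is b; different objects -> False): same = False

False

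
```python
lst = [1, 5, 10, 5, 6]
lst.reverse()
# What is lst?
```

[6, 5, 10, 5, 1]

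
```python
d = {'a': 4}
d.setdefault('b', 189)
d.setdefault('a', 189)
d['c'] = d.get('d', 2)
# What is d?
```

After line 1: d = {'a': 4}
After line 2 (setdefault adds 'b'=189): d = {'a': 4, 'b': 189}
After line 3 (setdefault 'a' no-op, already exists): d = {'a': 4, 'b': 189}
After line 4 (get('d', 2) returns default since 'd' not in d): d = {'a': 4, 'b': 189, 'c': 2}

{'a': 4, 'b': 189, 'c': 2}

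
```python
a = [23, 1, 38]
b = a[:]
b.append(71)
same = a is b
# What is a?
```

After line 1: a = [23, 1, 38]
After line 2 (b = a[:] is a shallow copy, new object): a = [23, 1, 38], b = [23, 1, 38]
After line 3 (append only mutates b): a = [23, 1, 38], b = [23, 1, 38, 71]
After line 4 (same = a is b; different objects -> False): same = False

[23, 1, 38]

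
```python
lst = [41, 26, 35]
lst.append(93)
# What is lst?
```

[41, 26, 35, 93]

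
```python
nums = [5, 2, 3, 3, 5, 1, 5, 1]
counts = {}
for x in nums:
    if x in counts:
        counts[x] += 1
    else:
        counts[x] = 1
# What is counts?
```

Initial: counts = {}, nums = [5, 2, 3, 3, 5, 1, 5, 1]
See 5: counts = {5: 1}
See 2: counts = {5: 1, 2: 1}
See 3: counts = {5: 1, 2: 1, 3: 1}
See 3: counts = {5: 1, 2: 1, 3: 2}
See 5: counts = {5: 2, 2: 1, 3: 2}
See 1: counts = {5: 2, 2: 1, 3: 2, 1: 1}
See 5: counts = {5: 3, 2: 1, 3: 2, 1: 1}
See 1: counts = {5: 3, 2: 1, 3: 2, 1: 2}

{5: 3, 2: 1, 3: 2, 1: 2}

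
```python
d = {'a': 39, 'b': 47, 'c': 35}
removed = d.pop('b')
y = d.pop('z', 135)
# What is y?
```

After line 1: d = {'a': 39, 'b': 47, 'c': 35}
After line 2 (pop 'b' returns 47): d = {'a': 39, 'c': 35}, removed = 47
After line 3 (pop 'z' missing, returns default 135): d = {'a': 39, 'c': 35}, y = 135

135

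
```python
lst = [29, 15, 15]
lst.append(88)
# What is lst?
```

[29, 15, 15, 88]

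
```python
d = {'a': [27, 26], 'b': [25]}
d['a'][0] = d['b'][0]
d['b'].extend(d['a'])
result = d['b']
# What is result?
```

After line 1: d = {'a': [27, 26], 'b': [25]}
After line 2 (a[0] = b[0] = 25): d = {'a': [25, 26], 'b': [25]}
After line 3 (b.extend(a) appends [25, 26]): d = {'a': [25, 26], 'b': [25, 25, 26]}
After line 4: result = d['b'] = [25, 25, 26]

[25, 25, 26]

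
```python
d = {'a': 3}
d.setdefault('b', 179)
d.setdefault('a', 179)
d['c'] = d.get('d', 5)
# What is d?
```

After line 1: d = {'a': 3}
After line 2 (setdefault adds 'b'=179): d = {'a': 3, 'b': 179}
After line 3 (setdefault 'a' no-op, already exists): d = {'a': 3, 'b': 179}
After line 4 (get('d', 5) returns default since 'd' not in d): d = {'a': 3, 'b': 179, 'c': 5}

{'a': 3, 'b': 179, 'c': 5}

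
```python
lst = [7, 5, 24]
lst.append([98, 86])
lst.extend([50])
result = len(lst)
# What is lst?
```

After line 1: lst = [7, 5, 24]
After line 2 (append adds [98, 86] as single element): lst = [7, 5, 24, [98, 86]]
After line 3 (extend unpacks [50], adds 50): lst = [7, 5, 24, [98, 86], 50]
After line 4: result = len(lst) = 5

[7, 5, 24, [98, 86], 50]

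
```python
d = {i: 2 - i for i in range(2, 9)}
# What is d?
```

{2: 0, 3: -1, 4: -2, 5: -3, 6: -4, 7: -5, 8: -6}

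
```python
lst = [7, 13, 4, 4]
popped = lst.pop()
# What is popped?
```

4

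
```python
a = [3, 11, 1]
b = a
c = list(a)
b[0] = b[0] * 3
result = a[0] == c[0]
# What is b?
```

After line 1: a = [3, 11, 1]
After line 2 (b = a, alias): a = [3, 11, 1], b = [3, 11, 1]
After line 3 (c = list(a) is a copy, new object): c = [3, 11, 1]
After line 4 (b[0] = 3 * 3 = 9; mutates shared a/b): a = b = [9, 11, 1], c = [3, 11, 1]
After line 5 (a[0] = 9, c[0] = 3; result = False)

[9, 11, 1]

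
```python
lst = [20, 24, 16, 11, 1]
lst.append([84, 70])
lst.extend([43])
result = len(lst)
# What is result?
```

After line 1: lst = [20, 24, 16, 11, 1]
After line 2 (append adds [84, 70] as single element): lst = [20, 24, 16, 11, 1, [84, 70]]
After line 3 (extend unpacks [43], adds 43): lst = [20, 24, 16, 11, 1, [84, 70], 43]
After line 4: result = len(lst) = 7

7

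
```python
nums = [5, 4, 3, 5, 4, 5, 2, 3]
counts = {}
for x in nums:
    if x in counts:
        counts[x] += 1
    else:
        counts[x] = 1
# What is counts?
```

Initial: counts = {}, nums = [5, 4, 3, 5, 4, 5, 2, 3]
See 5: counts = {5: 1}
See 4: counts = {5: 1, 4: 1}
See 3: counts = {5: 1, 4: 1, 3: 1}
See 5: counts = {5: 2, 4: 1, 3: 1}
See 4: counts = {5: 2, 4: 2, 3: 1}
See 5: counts = {5: 3, 4: 2, 3: 1}
See 2: counts = {5: 3, 4: 2, 3: 1, 2: 1}
See 3: counts = {5: 3, 4: 2, 3: 2, 2: 1}

{5: 3, 4: 2, 3: 2, 2: 1}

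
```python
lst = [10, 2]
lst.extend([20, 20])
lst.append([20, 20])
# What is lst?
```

After line 1: lst = [10, 2]
After line 2 (extend unpacks [20, 20]): lst = [10, 2, 20, 20]
After line 3 (append adds [20, 20] as single element): lst = [10, 2, 20, 20, [20, 20]]

[10, 2, 20, 20, [20, 20]]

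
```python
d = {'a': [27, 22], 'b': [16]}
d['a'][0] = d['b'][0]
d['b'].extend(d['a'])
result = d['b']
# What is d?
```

After line 1: d = {'a': [27, 22], 'b': [16]}
After line 2 (a[0] = b[0] = 16): d = {'a': [16, 22], 'b': [16]}
After line 3 (b.extend(a) appends [16, 22]): d = {'a': [16, 22], 'b': [16, 16, 22]}
After line 4: result = d['b'] = [16, 16, 22]

{'a': [16, 22], 'b': [16, 16, 22]}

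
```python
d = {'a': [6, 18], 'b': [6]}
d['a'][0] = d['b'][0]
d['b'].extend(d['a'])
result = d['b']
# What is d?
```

After line 1: d = {'a': [6, 18], 'b': [6]}
After line 2 (a[0] = b[0] = 6): d = {'a': [6, 18], 'b': [6]}
After line 3 (b.extend(a) appends [6, 18]): d = {'a': [6, 18], 'b': [6, 6, 18]}
After line 4: result = d['b'] = [6, 6, 18]

{'a': [6, 18], 'b': [6, 6, 18]}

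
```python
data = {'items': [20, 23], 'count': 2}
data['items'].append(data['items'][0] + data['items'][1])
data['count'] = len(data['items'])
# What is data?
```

After line 1: data = {'items': [20, 23], 'count': 2}
After line 2 (append 20 + 23 = 43): data = {'items': [20, 23, 43], 'count': 2}
After line 3 (count = len(items) = 3): data = {'items': [20, 23, 43], 'count': 3}

{'items': [20, 23, 43], 'count': 3}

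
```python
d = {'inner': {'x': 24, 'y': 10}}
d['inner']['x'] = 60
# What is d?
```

After line 1: d = {'inner': {'x': 24, 'y': 10}}
After line 2 (inner x overwritten): d = {'inner': {'x': 60, 'y': 10}}

{'inner': {'x': 60, 'y': 10}}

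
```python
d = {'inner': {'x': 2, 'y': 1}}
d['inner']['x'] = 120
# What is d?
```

After line 1: d = {'inner': {'x': 2, 'y': 1}}
After line 2 (inner x overwritten): d = {'inner': {'x': 120, 'y': 1}}

{'inner': {'x': 120, 'y': 1}}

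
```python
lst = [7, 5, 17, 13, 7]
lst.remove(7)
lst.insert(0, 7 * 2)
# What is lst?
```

After line 1: lst = [7, 5, 17, 13, 7]
After line 2 (remove first 7): lst = [5, 17, 13, 7]
After line 3 (insert 14 at index 0): lst = [14, 5, 17, 13, 7]

[14, 5, 17, 13, 7]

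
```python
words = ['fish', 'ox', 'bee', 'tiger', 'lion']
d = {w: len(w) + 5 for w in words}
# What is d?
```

{'fish': 9, 'ox': 7, 'bee': 8, 'tiger': 10, 'lion': 9}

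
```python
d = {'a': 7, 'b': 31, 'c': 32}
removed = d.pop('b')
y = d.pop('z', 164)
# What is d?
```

After line 1: d = {'a': 7, 'b': 31, 'c': 32}
After line 2 (pop 'b' returns 31): d = {'a': 7, 'c': 32}, removed = 31
After line 3 (pop 'z' missing, returns default 164): d = {'a': 7, 'c': 32}, y = 164

{'a': 7, 'c': 32}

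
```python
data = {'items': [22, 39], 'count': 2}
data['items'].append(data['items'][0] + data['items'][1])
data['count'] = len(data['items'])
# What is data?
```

After line 1: data = {'items': [22, 39], 'count': 2}
After line 2 (append 22 + 39 = 61): data = {'items': [22, 39, 61], 'count': 2}
After line 3 (count = len(items) = 3): data = {'items': [22, 39, 61], 'count': 3}

{'items': [22, 39, 61], 'count': 3}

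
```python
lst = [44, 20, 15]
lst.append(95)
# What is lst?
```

[44, 20, 15, 95]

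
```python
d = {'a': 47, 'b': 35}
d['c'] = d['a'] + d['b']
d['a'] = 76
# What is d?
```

After line 1: d = {'a': 47, 'b': 35}
After line 2 (d['c'] = 47 + 35): d = {'a': 47, 'b': 35, 'c': 82}
After line 3: d = {'a': 76, 'b': 35, 'c': 82}

{'a': 76, 'b': 35, 'c': 82}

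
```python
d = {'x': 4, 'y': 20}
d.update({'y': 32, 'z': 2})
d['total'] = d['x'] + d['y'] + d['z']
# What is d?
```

After line 1: d = {'x': 4, 'y': 20}
After line 2 (y overwritten, z added): d = {'x': 4, 'y': 32, 'z': 2}
After line 3 (total = 4 + 32 + 2 = 38): d = {'x': 4, 'y': 32, 'z': 2, 'total': 38}

{'x': 4, 'y': 32, 'z': 2, 'total': 38}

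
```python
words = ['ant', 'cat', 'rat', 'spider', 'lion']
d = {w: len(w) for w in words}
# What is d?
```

{'ant': 3, 'cat': 3, 'rat': 3, 'spider': 6, 'lion': 4}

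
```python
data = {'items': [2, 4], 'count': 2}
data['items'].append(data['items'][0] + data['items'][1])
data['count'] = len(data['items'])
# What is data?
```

After line 1: data = {'items': [2, 4], 'count': 2}
After line 2 (append 2 + 4 = 6): data = {'items': [2, 4, 6], 'count': 2}
After line 3 (count = len(items) = 3): data = {'items': [2, 4, 6], 'count': 3}

{'items': [2, 4, 6], 'count': 3}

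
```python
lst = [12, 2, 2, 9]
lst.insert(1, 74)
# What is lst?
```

[12, 74, 2, 2, 9]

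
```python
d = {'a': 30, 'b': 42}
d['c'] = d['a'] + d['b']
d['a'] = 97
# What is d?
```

After line 1: d = {'a': 30, 'b': 42}
After line 2 (d['c'] = 30 + 42): d = {'a': 30, 'b': 42, 'c': 72}
After line 3: d = {'a': 97, 'b': 42, 'c': 72}

{'a': 97, 'b': 42, 'c': 72}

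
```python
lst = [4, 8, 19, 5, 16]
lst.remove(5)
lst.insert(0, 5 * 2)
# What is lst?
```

After line 1: lst = [4, 8, 19, 5, 16]
After line 2 (remove first 5): lst = [4, 8, 19, 16]
After line 3 (insert 10 at index 0): lst = [10, 4, 8, 19, 16]

[10, 4, 8, 19, 16]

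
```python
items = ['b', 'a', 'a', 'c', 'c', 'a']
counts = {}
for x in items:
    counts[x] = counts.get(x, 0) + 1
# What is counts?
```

Initial: counts = {}, items = ['b', 'a', 'a', 'c', 'c', 'a']
See 'b': counts = {'b': 1}
See 'a': counts = {'b': 1, 'a': 1}
See 'a': counts = {'b': 1, 'a': 2}
See 'c': counts = {'b': 1, 'a': 2, 'c': 1}
See 'c': counts = {'b': 1, 'a': 2, 'c': 2}
See 'a': counts = {'b': 1, 'a': 3, 'c': 2}

{'b': 1, 'a': 3, 'c': 2}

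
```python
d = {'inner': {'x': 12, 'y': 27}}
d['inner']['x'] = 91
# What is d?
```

After line 1: d = {'inner': {'x': 12, 'y': 27}}
After line 2 (inner x overwritten): d = {'inner': {'x': 91, 'y': 27}}

{'inner': {'x': 91, 'y': 27}}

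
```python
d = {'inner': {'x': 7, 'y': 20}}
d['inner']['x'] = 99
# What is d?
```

After line 1: d = {'inner': {'x': 7, 'y': 20}}
After line 2 (inner x overwritten): d = {'inner': {'x': 99, 'y': 20}}

{'inner': {'x': 99, 'y': 20}}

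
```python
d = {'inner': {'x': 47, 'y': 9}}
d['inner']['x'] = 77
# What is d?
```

After line 1: d = {'inner': {'x': 47, 'y': 9}}
After line 2 (inner x overwritten): d = {'inner': {'x': 77, 'y': 9}}

{'inner': {'x': 77, 'y': 9}}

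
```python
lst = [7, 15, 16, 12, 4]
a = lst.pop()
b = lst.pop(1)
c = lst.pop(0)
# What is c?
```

After line 1: lst = [7, 15, 16, 12, 4]
After line 2 (pop() -> a = 4): lst = [7, 15, 16, 12]
After line 3 (pop(1) -> b = 15): lst = [7, 16, 12]
After line 4 (pop(0) -> c = 7): lst = [16, 12]

7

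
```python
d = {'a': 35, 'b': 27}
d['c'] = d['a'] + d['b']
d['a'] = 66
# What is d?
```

After line 1: d = {'a': 35, 'b': 27}
After line 2 (d['c'] = 35 + 27): d = {'a': 35, 'b': 27, 'c': 62}
After line 3: d = {'a': 66, 'b': 27, 'c': 62}

{'a': 66, 'b': 27, 'c': 62}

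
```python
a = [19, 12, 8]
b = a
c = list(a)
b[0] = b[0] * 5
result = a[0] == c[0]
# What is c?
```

After line 1: a = [19, 12, 8]
After line 2 (b = a, alias): a = [19, 12, 8], b = [19, 12, 8]
After line 3 (c = list(a) is a copy, new object): c = [19, 12, 8]
After line 4 (b[0] = 19 * 5 = 95; mutates shared a/b): a = b = [95, 12, 8], c = [19, 12, 8]
After line 5 (a[0] = 95, c[0] = 19; result = False)

[19, 12, 8]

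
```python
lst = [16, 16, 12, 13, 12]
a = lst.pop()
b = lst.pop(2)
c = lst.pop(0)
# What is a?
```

After line 1: lst = [16, 16, 12, 13, 12]
After line 2 (pop() -> a = 12): lst = [16, 16, 12, 13]
After line 3 (pop(2) -> b = 12): lst = [16, 16, 13]
After line 4 (pop(0) -> c = 16): lst = [16, 13]

12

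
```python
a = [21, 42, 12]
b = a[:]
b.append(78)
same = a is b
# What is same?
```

After line 1: a = [21, 42, 12]
After line 2 (b = a[:] is a shallow copy, new object): a = [21, 42, 12], b = [21, 42, 12]
After line 3 (append only mutates b): a = [21, 42, 12], b = [21, 42, 12, 78]
After line 4 (same = a is b; different objects -> False): same = False

False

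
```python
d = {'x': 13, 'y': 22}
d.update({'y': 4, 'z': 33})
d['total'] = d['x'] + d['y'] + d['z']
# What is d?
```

After line 1: d = {'x': 13, 'y': 22}
After line 2 (y overwritten, z added): d = {'x': 13, 'y': 4, 'z': 33}
After line 3 (total = 13 + 4 + 33 = 50): d = {'x': 13, 'y': 4, 'z': 33, 'total': 50}

{'x': 13, 'y': 4, 'z': 33, 'total': 50}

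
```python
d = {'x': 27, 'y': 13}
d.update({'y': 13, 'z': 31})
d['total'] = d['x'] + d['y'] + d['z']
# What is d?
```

After line 1: d = {'x': 27, 'y': 13}
After line 2 (y overwritten, z added): d = {'x': 27, 'y': 13, 'z': 31}
After line 3 (total = 27 + 13 + 31 = 71): d = {'x': 27, 'y': 13, 'z': 31, 'total': 71}

{'x': 27, 'y': 13, 'z': 31, 'total': 71}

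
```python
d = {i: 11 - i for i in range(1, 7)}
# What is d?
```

{1: 10, 2: 9, 3: 8, 4: 7, 5: 6, 6: 5}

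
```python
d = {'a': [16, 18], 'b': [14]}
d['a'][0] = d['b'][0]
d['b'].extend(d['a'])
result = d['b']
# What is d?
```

After line 1: d = {'a': [16, 18], 'b': [14]}
After line 2 (a[0] = b[0] = 14): d = {'a': [14, 18], 'b': [14]}
After line 3 (b.extend(a) appends [14, 18]): d = {'a': [14, 18], 'b': [14, 14, 18]}
After line 4: result = d['b'] = [14, 14, 18]

{'a': [14, 18], 'b': [14, 14, 18]}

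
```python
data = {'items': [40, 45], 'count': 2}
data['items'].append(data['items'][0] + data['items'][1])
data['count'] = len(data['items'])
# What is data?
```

After line 1: data = {'items': [40, 45], 'count': 2}
After line 2 (append 40 + 45 = 85): data = {'items': [40, 45, 85], 'count': 2}
After line 3 (count = len(items) = 3): data = {'items': [40, 45, 85], 'count': 3}

{'items': [40, 45, 85], 'count': 3}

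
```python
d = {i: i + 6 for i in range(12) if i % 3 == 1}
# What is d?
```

{1: 7, 4: 10, 7: 13, 10: 16}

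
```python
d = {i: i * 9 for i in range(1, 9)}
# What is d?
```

{1: 9, 2: 18, 3: 27, 4: 36, 5: 45, 6: 54, 7: 63, 8: 72}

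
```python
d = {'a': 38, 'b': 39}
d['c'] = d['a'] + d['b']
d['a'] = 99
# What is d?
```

After line 1: d = {'a': 38, 'b': 39}
After line 2 (d['c'] = 38 + 39): d = {'a': 38, 'b': 39, 'c': 77}
After line 3: d = {'a': 99, 'b': 39, 'c': 77}

{'a': 99, 'b': 39, 'c': 77}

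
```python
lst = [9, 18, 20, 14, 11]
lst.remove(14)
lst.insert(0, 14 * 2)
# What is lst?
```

After line 1: lst = [9, 18, 20, 14, 11]
After line 2 (remove first 14): lst = [9, 18, 20, 11]
After line 3 (insert 28 at index 0): lst = [28, 9, 18, 20, 11]

[28, 9, 18, 20, 11]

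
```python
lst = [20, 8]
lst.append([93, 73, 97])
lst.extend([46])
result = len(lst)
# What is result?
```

After line 1: lst = [20, 8]
After line 2 (append adds [93, 73, 97] as single element): lst = [20, 8, [93, 73, 97]]
After line 3 (extend unpacks [46], adds 46): lst = [20, 8, [93, 73, 97], 46]
After line 4: result = len(lst) = 4

4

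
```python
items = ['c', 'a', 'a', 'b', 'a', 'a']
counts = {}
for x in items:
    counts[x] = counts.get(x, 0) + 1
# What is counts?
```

Initial: counts = {}, items = ['c', 'a', 'a', 'b', 'a', 'a']
See 'c': counts = {'c': 1}
See 'a': counts = {'c': 1, 'a': 1}
See 'a': counts = {'c': 1, 'a': 2}
See 'b': counts = {'c': 1, 'a': 2, 'b': 1}
See 'a': counts = {'c': 1, 'a': 3, 'b': 1}
See 'a': counts = {'c': 1, 'a': 4, 'b': 1}

{'c': 1, 'a': 4, 'b': 1}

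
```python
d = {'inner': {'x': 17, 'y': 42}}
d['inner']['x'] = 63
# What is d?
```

After line 1: d = {'inner': {'x': 17, 'y': 42}}
After line 2 (inner x overwritten): d = {'inner': {'x': 63, 'y': 42}}

{'inner': {'x': 63, 'y': 42}}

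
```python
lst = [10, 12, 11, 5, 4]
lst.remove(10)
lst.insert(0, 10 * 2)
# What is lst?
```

After line 1: lst = [10, 12, 11, 5, 4]
After line 2 (remove first 10): lst = [12, 11, 5, 4]
After line 3 (insert 20 at index 0): lst = [20, 12, 11, 5, 4]

[20, 12, 11, 5, 4]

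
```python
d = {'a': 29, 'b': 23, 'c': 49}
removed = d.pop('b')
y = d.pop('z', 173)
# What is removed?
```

After line 1: d = {'a': 29, 'b': 23, 'c': 49}
After line 2 (pop 'b' returns 23): d = {'a': 29, 'c': 49}, removed = 23
After line 3 (pop 'z' missing, returns default 173): d = {'a': 29, 'c': 49}, y = 173

23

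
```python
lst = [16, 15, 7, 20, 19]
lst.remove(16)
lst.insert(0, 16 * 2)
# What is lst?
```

After line 1: lst = [16, 15, 7, 20, 19]
After line 2 (remove first 16): lst = [15, 7, 20, 19]
After line 3 (insert 32 at index 0): lst = [32, 15, 7, 20, 19]

[32, 15, 7, 20, 19]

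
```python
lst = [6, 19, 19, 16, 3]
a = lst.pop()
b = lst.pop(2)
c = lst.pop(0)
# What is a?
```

After line 1: lst = [6, 19, 19, 16, 3]
After line 2 (pop() -> a = 3): lst = [6, 19, 19, 16]
After line 3 (pop(2) -> b = 19): lst = [6, 19, 16]
After line 4 (pop(0) -> c = 6): lst = [19, 16]

3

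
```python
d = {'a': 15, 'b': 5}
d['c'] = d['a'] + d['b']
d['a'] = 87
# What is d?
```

After line 1: d = {'a': 15, 'b': 5}
After line 2 (d['c'] = 15 + 5): d = {'a': 15, 'b': 5, 'c': 20}
After line 3: d = {'a': 87, 'b': 5, 'c': 20}

{'a': 87, 'b': 5, 'c': 20}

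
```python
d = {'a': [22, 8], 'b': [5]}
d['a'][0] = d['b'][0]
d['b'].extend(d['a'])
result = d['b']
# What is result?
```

After line 1: d = {'a': [22, 8], 'b': [5]}
After line 2 (a[0] = b[0] = 5): d = {'a': [5, 8], 'b': [5]}
After line 3 (b.extend(a) appends [5, 8]): d = {'a': [5, 8], 'b': [5, 5, 8]}
After line 4: result = d['b'] = [5, 5, 8]

[5, 5, 8]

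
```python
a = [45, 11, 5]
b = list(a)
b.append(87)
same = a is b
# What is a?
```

After line 1: a = [45, 11, 5]
After line 2 (b = list(a) is a shallow copy, new object): a = [45, 11, 5], b = [45, 11, 5]
After line 3 (append only mutates b): a = [45, 11, 5], b = [45, 11, 5, 87]
After line 4 (same = a is b; different objects -> False): same = False

[45, 11, 5]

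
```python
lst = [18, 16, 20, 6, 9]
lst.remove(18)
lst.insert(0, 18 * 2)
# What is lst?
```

After line 1: lst = [18, 16, 20, 6, 9]
After line 2 (remove first 18): lst = [16, 20, 6, 9]
After line 3 (insert 36 at index 0): lst = [36, 16, 20, 6, 9]

[36, 16, 20, 6, 9]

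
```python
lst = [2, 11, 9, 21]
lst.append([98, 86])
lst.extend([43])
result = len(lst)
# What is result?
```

After line 1: lst = [2, 11, 9, 21]
After line 2 (append adds [98, 86] as single element): lst = [2, 11, 9, 21, [98, 86]]
After line 3 (extend unpacks [43], adds 43): lst = [2, 11, 9, 21, [98, 86], 43]
After line 4: result = len(lst) = 6

6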